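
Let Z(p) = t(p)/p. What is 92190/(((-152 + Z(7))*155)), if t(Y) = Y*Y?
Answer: -18438/4495 ≈ -4.1019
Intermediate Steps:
t(Y) = Y**2
Z(p) = p (Z(p) = p**2/p = p)
92190/(((-152 + Z(7))*155)) = 92190/(((-152 + 7)*155)) = 92190/((-145*155)) = 92190/(-22475) = 92190*(-1/22475) = -18438/4495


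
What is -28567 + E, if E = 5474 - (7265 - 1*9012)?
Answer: -21346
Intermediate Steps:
E = 7221 (E = 5474 - (7265 - 9012) = 5474 - 1*(-1747) = 5474 + 1747 = 7221)
-28567 + E = -28567 + 7221 = -21346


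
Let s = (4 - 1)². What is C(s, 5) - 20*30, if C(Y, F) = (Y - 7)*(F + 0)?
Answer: -590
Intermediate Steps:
s = 9 (s = 3² = 9)
C(Y, F) = F*(-7 + Y) (C(Y, F) = (-7 + Y)*F = F*(-7 + Y))
C(s, 5) - 20*30 = 5*(-7 + 9) - 20*30 = 5*2 - 600 = 10 - 600 = -590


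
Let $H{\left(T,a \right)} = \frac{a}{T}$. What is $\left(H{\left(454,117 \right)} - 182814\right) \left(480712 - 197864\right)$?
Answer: $- \frac{11737829813136}{227} \approx -5.1708 \cdot 10^{10}$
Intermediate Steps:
$\left(H{\left(454,117 \right)} - 182814\right) \left(480712 - 197864\right) = \left(\frac{117}{454} - 182814\right) \left(480712 - 197864\right) = \left(117 \cdot \frac{1}{454} - 182814\right) 282848 = \left(\frac{117}{454} - 182814\right) 282848 = \left(- \frac{82997439}{454}\right) 282848 = - \frac{11737829813136}{227}$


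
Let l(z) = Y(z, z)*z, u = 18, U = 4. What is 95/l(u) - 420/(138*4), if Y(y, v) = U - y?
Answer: -6595/5796 ≈ -1.1379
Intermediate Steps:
Y(y, v) = 4 - y
l(z) = z*(4 - z) (l(z) = (4 - z)*z = z*(4 - z))
95/l(u) - 420/(138*4) = 95/((18*(4 - 1*18))) - 420/(138*4) = 95/((18*(4 - 18))) - 420/552 = 95/((18*(-14))) - 420*1/552 = 95/(-252) - 35/46 = 95*(-1/252) - 35/46 = -95/252 - 35/46 = -6595/5796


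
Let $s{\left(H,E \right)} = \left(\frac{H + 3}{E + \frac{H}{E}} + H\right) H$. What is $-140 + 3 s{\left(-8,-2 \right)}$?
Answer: $112$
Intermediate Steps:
$s{\left(H,E \right)} = H \left(H + \frac{3 + H}{E + \frac{H}{E}}\right)$ ($s{\left(H,E \right)} = \left(\frac{3 + H}{E + \frac{H}{E}} + H\right) H = \left(H + \frac{3 + H}{E + \frac{H}{E}}\right) H = H \left(H + \frac{3 + H}{E + \frac{H}{E}}\right)$)
$-140 + 3 s{\left(-8,-2 \right)} = -140 + 3 \left(- \frac{8 \left(\left(-8\right)^{2} + 3 \left(-2\right) - -16 - 8 \left(-2\right)^{2}\right)}{-8 + \left(-2\right)^{2}}\right) = -140 + 3 \left(- \frac{8 \left(64 - 6 + 16 - 32\right)}{-8 + 4}\right) = -140 + 3 \left(- \frac{8 \left(64 - 6 + 16 - 32\right)}{-4}\right) = -140 + 3 \left(\left(-8\right) \left(- \frac{1}{4}\right) 42\right) = -140 + 3 \cdot 84 = -140 + 252 = 112$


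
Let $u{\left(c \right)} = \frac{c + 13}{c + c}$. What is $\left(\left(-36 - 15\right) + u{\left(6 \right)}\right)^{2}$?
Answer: $\frac{351649}{144} \approx 2442.0$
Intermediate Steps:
$u{\left(c \right)} = \frac{13 + c}{2 c}$
$\left(\left(-36 - 15\right) + u{\left(6 \right)}\right)^{2} = \left(\left(-36 - 15\right) + \frac{13 + 6}{2 \cdot 6}\right)^{2} = \left(\left(-36 - 15\right) + \frac{1}{2} \cdot \frac{1}{6} \cdot 19\right)^{2} = \left(-51 + \frac{19}{12}\right)^{2} = \left(- \frac{593}{12}\right)^{2} = \frac{351649}{144}$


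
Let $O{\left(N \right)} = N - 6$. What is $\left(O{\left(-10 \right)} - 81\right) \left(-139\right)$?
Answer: $13483$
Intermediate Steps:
$O{\left(N \right)} = -6 + N$
$\left(O{\left(-10 \right)} - 81\right) \left(-139\right) = \left(\left(-6 - 10\right) - 81\right) \left(-139\right) = \left(-16 - 81\right) \left(-139\right) = \left(-97\right) \left(-139\right) = 13483$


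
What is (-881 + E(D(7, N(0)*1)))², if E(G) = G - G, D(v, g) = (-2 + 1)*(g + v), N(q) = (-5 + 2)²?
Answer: 776161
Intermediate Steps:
N(q) = 9 (N(q) = (-3)² = 9)
D(v, g) = -g - v (D(v, g) = -(g + v) = -g - v)
E(G) = 0
(-881 + E(D(7, N(0)*1)))² = (-881 + 0)² = (-881)² = 776161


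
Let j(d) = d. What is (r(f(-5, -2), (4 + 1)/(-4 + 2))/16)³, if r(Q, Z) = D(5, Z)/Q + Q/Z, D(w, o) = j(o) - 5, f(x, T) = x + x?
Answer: 6859/262144 ≈ 0.026165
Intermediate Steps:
f(x, T) = 2*x
D(w, o) = -5 + o (D(w, o) = o - 5 = -5 + o)
r(Q, Z) = Q/Z + (-5 + Z)/Q (r(Q, Z) = (-5 + Z)/Q + Q/Z = Q/Z + (-5 + Z)/Q)
(r(f(-5, -2), (4 + 1)/(-4 + 2))/16)³ = ((-5/(2*(-5)) + (2*(-5))/(((4 + 1)/(-4 + 2))) + ((4 + 1)/(-4 + 2))/((2*(-5))))/16)³ = ((-5/(-10) - 10/(5/(-2)) + (5/(-2))/(-10))*(1/16))³ = ((-5*(-⅒) - 10/(5*(-½)) + (5*(-½))*(-⅒))*(1/16))³ = ((½ - 10/(-5/2) - 5/2*(-⅒))*(1/16))³ = ((½ - 10*(-⅖) + ¼)*(1/16))³ = ((½ + 4 + ¼)*(1/16))³ = ((19/4)*(1/16))³ = (19/64)³ = 6859/262144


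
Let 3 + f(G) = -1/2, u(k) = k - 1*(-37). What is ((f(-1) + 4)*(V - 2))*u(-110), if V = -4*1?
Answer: 219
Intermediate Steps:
V = -4
u(k) = 37 + k (u(k) = k + 37 = 37 + k)
f(G) = -7/2 (f(G) = -3 - 1/2 = -7/2)
((f(-1) + 4)*(V - 2))*u(-110) = ((-7/2 + 4)*(-4 - 2))*(37 - 110) = ((1/2)*(-6))*(-73) = -3*(-73) = 219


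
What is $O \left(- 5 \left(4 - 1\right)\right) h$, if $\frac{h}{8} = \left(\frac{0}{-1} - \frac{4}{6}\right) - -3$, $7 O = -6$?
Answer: $240$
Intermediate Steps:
$O = - \frac{6}{7}$ ($O = \frac{1}{7} \left(-6\right) = - \frac{6}{7} \approx -0.85714$)
$h = \frac{56}{3}$ ($h = 8 \left(\left(\frac{0}{-1} - \frac{4}{6}\right) - -3\right) = 8 \left(\left(0 \left(-1\right) - \frac{2}{3}\right) + 3\right) = 8 \left(\left(0 - \frac{2}{3}\right) + 3\right) = 8 \left(- \frac{2}{3} + 3\right) = 8 \cdot \frac{7}{3} = \frac{56}{3} \approx 18.667$)
$O \left(- 5 \left(4 - 1\right)\right) h = - \frac{6 \left(- 5 \left(4 - 1\right)\right)}{7} \cdot \frac{56}{3} = - \frac{6 \left(\left(-5\right) 3\right)}{7} \cdot \frac{56}{3} = \left(- \frac{6}{7}\right) \left(-15\right) \frac{56}{3} = \frac{90}{7} \cdot \frac{56}{3} = 240$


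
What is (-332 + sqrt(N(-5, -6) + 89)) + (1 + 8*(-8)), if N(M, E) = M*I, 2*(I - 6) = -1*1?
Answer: -395 + sqrt(246)/2 ≈ -387.16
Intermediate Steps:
I = 11/2 (I = 6 + (-1*1)/2 = 6 + (1/2)*(-1) = 6 - 1/2 = 11/2 ≈ 5.5000)
N(M, E) = 11*M/2 (N(M, E) = M*(11/2) = 11*M/2)
(-332 + sqrt(N(-5, -6) + 89)) + (1 + 8*(-8)) = (-332 + sqrt((11/2)*(-5) + 89)) + (1 + 8*(-8)) = (-332 + sqrt(-55/2 + 89)) + (1 - 64) = (-332 + sqrt(123/2)) - 63 = (-332 + sqrt(246)/2) - 63 = -395 + sqrt(246)/2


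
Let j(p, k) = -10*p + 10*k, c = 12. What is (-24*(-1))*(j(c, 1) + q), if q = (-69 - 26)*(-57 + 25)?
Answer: 70320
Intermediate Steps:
q = 3040 (q = -95*(-32) = 3040)
(-24*(-1))*(j(c, 1) + q) = (-24*(-1))*((-10*12 + 10*1) + 3040) = 24*((-120 + 10) + 3040) = 24*(-110 + 3040) = 24*2930 = 70320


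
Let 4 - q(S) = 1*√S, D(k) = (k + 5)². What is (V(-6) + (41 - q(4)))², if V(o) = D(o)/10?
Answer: 152881/100 ≈ 1528.8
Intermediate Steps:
D(k) = (5 + k)²
q(S) = 4 - √S
V(o) = (5 + o)²/10
(V(-6) + (41 - q(4)))² = ((5 - 6)²/10 + (41 - (4 - √4)))² = ((⅒)*(-1)² + (41 - (4 - 1*2)))² = ((⅒)*1 + (41 - (4 - 2)))² = (⅒ + (41 - 1*2))² = (⅒ + (41 - 2))² = (⅒ + 39)² = (391/10)² = 152881/100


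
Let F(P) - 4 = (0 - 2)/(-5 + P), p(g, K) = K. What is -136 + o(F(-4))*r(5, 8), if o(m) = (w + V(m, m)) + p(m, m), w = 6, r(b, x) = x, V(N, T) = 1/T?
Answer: -8948/171 ≈ -52.328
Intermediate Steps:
F(P) = 4 - 2/(-5 + P) (F(P) = 4 + (0 - 2)/(-5 + P) = 4 - 2/(-5 + P))
o(m) = 6 + m + 1/m (o(m) = (6 + 1/m) + m = 6 + m + 1/m)
-136 + o(F(-4))*r(5, 8) = -136 + (6 + 2*(-11 + 2*(-4))/(-5 - 4) + 1/(2*(-11 + 2*(-4))/(-5 - 4)))*8 = -136 + (6 + 2*(-11 - 8)/(-9) + 1/(2*(-11 - 8)/(-9)))*8 = -136 + (6 + 2*(-⅑)*(-19) + 1/(2*(-⅑)*(-19)))*8 = -136 + (6 + 38/9 + 1/(38/9))*8 = -136 + (6 + 38/9 + 9/38)*8 = -136 + (3577/342)*8 = -136 + 14308/171 = -8948/171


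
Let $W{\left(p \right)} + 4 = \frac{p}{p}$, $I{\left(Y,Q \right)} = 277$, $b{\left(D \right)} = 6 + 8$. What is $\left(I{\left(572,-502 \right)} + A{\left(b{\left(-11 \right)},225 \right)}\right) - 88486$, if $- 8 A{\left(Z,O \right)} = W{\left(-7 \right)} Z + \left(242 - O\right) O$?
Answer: $- \frac{709455}{8} \approx -88682.0$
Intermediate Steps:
$b{\left(D \right)} = 14$
$W{\left(p \right)} = -3$ ($W{\left(p \right)} = -4 + \frac{p}{p} = -4 + 1 = -3$)
$A{\left(Z,O \right)} = \frac{3 Z}{8} - \frac{O \left(242 - O\right)}{8}$ ($A{\left(Z,O \right)} = - \frac{- 3 Z + \left(242 - O\right) O}{8} = - \frac{- 3 Z + O \left(242 - O\right)}{8} = \frac{3 Z}{8} - \frac{O \left(242 - O\right)}{8}$)
$\left(I{\left(572,-502 \right)} + A{\left(b{\left(-11 \right)},225 \right)}\right) - 88486 = \left(277 + \left(\left(- \frac{121}{4}\right) 225 + \frac{225^{2}}{8} + \frac{3}{8} \cdot 14\right)\right) - 88486 = \left(277 + \left(- \frac{27225}{4} + \frac{1}{8} \cdot 50625 + \frac{21}{4}\right)\right) - 88486 = \left(277 + \left(- \frac{27225}{4} + \frac{50625}{8} + \frac{21}{4}\right)\right) - 88486 = \left(277 - \frac{3783}{8}\right) - 88486 = - \frac{1567}{8} - 88486 = - \frac{709455}{8}$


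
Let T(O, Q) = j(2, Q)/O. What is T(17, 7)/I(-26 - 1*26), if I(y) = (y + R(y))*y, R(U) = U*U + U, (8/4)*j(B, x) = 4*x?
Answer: -7/1149200 ≈ -6.0912e-6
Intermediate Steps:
j(B, x) = 2*x (j(B, x) = (4*x)/2 = 2*x)
R(U) = U + U² (R(U) = U² + U = U + U²)
T(O, Q) = 2*Q/O (T(O, Q) = (2*Q)/O = 2*Q/O)
I(y) = y*(y + y*(1 + y)) (I(y) = (y + y*(1 + y))*y = y*(y + y*(1 + y)))
T(17, 7)/I(-26 - 1*26) = (2*7/17)/(((-26 - 1*26)²*(2 + (-26 - 1*26)))) = (2*7*(1/17))/(((-26 - 26)²*(2 + (-26 - 26)))) = 14/(17*(((-52)²*(2 - 52)))) = 14/(17*((2704*(-50)))) = (14/17)/(-135200) = (14/17)*(-1/135200) = -7/1149200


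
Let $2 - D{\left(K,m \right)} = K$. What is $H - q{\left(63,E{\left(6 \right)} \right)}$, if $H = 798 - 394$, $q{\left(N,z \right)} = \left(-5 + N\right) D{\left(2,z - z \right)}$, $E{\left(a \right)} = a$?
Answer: $404$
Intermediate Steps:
$D{\left(K,m \right)} = 2 - K$
$q{\left(N,z \right)} = 0$ ($q{\left(N,z \right)} = \left(-5 + N\right) \left(2 - 2\right) = \left(-5 + N\right) 0 = 0$)
$H = 404$
$H - q{\left(63,E{\left(6 \right)} \right)} = 404 - 0 = 404 + 0 = 404$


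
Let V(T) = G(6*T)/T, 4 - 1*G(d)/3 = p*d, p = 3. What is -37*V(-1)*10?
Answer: 24420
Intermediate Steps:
G(d) = 12 - 9*d
V(T) = (12 - 54*T)/T
-37*V(-1)*10 = -37*(-54 + 12/(-1))*10 = -37*(-54 + 12*(-1))*10 = -37*(-54 - 12)*10 = -37*(-66)*10 = 2442*10 = 24420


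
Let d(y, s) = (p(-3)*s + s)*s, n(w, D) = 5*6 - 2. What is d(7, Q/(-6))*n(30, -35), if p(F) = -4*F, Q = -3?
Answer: 91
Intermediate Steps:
n(w, D) = 28 (n(w, D) = 30 - 2 = 28)
d(y, s) = 13*s**2 (d(y, s) = ((-4*(-3))*s + s)*s = (12*s + s)*s = (13*s)*s = 13*s**2)
d(7, Q/(-6))*n(30, -35) = (13*(-3/(-6))**2)*28 = (13*(-3*(-1/6))**2)*28 = (13*(1/2)**2)*28 = (13*(1/4))*28 = (13/4)*28 = 91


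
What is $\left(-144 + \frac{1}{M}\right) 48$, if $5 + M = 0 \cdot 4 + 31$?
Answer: $- \frac{89832}{13} \approx -6910.2$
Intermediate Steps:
$M = 26$ ($M = -5 + \left(0 \cdot 4 + 31\right) = -5 + \left(0 + 31\right) = -5 + 31 = 26$)
$\left(-144 + \frac{1}{M}\right) 48 = \left(-144 + \frac{1}{26}\right) 48 = \left(- \frac{3743}{26}\right) 48 = - \frac{89832}{13}$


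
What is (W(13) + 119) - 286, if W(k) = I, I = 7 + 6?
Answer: -154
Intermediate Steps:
I = 13
W(k) = 13
(W(13) + 119) - 286 = (13 + 119) - 286 = 132 - 286 = -154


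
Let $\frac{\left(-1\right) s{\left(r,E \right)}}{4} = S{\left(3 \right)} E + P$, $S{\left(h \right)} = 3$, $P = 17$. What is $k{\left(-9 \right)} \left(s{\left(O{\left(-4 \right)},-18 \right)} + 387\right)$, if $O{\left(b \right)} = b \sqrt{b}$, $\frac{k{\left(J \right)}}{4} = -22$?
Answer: $-47080$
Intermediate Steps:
$k{\left(J \right)} = -88$ ($k{\left(J \right)} = 4 \left(-22\right) = -88$)
$O{\left(b \right)} = b^{\frac{3}{2}}$
$s{\left(r,E \right)} = -68 - 12 E$ ($s{\left(r,E \right)} = - 4 \left(3 E + 17\right) = - 4 \left(17 + 3 E\right) = -68 - 12 E$)
$k{\left(-9 \right)} \left(s{\left(O{\left(-4 \right)},-18 \right)} + 387\right) = - 88 \left(\left(-68 - -216\right) + 387\right) = - 88 \left(\left(-68 + 216\right) + 387\right) = - 88 \left(148 + 387\right) = \left(-88\right) 535 = -47080$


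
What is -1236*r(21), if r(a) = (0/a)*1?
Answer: 0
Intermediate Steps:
r(a) = 0 (r(a) = 0*1 = 0)
-1236*r(21) = -1236*0 = 0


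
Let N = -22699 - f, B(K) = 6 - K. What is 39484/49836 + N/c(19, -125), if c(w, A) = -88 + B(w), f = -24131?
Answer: -16844317/1258359 ≈ -13.386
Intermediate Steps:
c(w, A) = -82 - w (c(w, A) = -88 + (6 - w) = -82 - w)
N = 1432 (N = -22699 - 1*(-24131) = -22699 + 24131 = 1432)
39484/49836 + N/c(19, -125) = 39484/49836 + 1432/(-82 - 1*19) = 39484*(1/49836) + 1432/(-82 - 19) = 9871/12459 + 1432/(-101) = 9871/12459 + 1432*(-1/101) = 9871/12459 - 1432/101 = -16844317/1258359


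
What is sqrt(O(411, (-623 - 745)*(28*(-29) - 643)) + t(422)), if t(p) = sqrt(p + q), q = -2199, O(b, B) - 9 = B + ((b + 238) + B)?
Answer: sqrt(3981538 + I*sqrt(1777)) ≈ 1995.4 + 0.01*I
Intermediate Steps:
O(b, B) = 247 + b + 2*B (O(b, B) = 9 + (B + ((b + 238) + B)) = 9 + (B + ((238 + b) + B)) = 9 + (B + (238 + B + b)) = 9 + (238 + b + 2*B) = 247 + b + 2*B)
t(p) = sqrt(-2199 + p) (t(p) = sqrt(p - 2199) = sqrt(-2199 + p))
sqrt(O(411, (-623 - 745)*(28*(-29) - 643)) + t(422)) = sqrt((247 + 411 + 2*((-623 - 745)*(28*(-29) - 643))) + sqrt(-2199 + 422)) = sqrt((247 + 411 + 2*(-1368*(-812 - 643))) + sqrt(-1777)) = sqrt((247 + 411 + 2*(-1368*(-1455))) + I*sqrt(1777)) = sqrt((247 + 411 + 2*1990440) + I*sqrt(1777)) = sqrt((247 + 411 + 3980880) + I*sqrt(1777)) = sqrt(3981538 + I*sqrt(1777))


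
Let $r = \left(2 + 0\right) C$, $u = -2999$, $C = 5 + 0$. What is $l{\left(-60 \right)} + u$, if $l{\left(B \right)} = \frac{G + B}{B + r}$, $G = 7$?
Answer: $- \frac{149897}{50} \approx -2997.9$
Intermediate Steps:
$C = 5$
$r = 10$ ($r = \left(2 + 0\right) 5 = 2 \cdot 5 = 10$)
$l{\left(B \right)} = \frac{7 + B}{10 + B}$ ($l{\left(B \right)} = \frac{7 + B}{B + 10} = \frac{7 + B}{10 + B}$)
$l{\left(-60 \right)} + u = \frac{7 - 60}{10 - 60} - 2999 = \frac{1}{-50} \left(-53\right) - 2999 = \left(- \frac{1}{50}\right) \left(-53\right) - 2999 = \frac{53}{50} - 2999 = - \frac{149897}{50}$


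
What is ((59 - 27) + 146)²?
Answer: 31684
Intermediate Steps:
((59 - 27) + 146)² = (32 + 146)² = 178² = 31684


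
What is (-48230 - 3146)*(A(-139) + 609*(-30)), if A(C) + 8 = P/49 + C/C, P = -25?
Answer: 46012242848/49 ≈ 9.3903e+8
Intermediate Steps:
A(C) = -368/49 (A(C) = -8 + (-25/49 + C/C) = -8 + (-25*1/49 + 1) = -8 + (-25/49 + 1) = -8 + 24/49 = -368/49)
(-48230 - 3146)*(A(-139) + 609*(-30)) = (-48230 - 3146)*(-368/49 + 609*(-30)) = -51376*(-368/49 - 18270) = -51376*(-895598/49) = 46012242848/49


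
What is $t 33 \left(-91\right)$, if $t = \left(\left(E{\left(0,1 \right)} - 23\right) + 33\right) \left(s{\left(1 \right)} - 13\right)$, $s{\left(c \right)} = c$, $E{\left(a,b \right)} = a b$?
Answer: $360360$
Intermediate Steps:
$t = -120$ ($t = \left(\left(0 \cdot 1 - 23\right) + 33\right) \left(1 - 13\right) = \left(\left(0 - 23\right) + 33\right) \left(-12\right) = \left(-23 + 33\right) \left(-12\right) = 10 \left(-12\right) = -120$)
$t 33 \left(-91\right) = \left(-120\right) 33 \left(-91\right) = \left(-3960\right) \left(-91\right) = 360360$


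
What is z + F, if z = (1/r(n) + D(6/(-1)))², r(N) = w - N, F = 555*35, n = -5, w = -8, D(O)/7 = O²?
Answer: 744850/9 ≈ 82761.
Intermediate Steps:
D(O) = 7*O²
F = 19425
r(N) = -8 - N
z = 570025/9 (z = (1/(-8 - 1*(-5)) + 7*(6/(-1))²)² = (1/(-8 + 5) + 7*(6*(-1))²)² = (1/(-3) + 7*(-6)²)² = (-⅓ + 7*36)² = (-⅓ + 252)² = (755/3)² = 570025/9 ≈ 63336.)
z + F = 570025/9 + 19425 = 744850/9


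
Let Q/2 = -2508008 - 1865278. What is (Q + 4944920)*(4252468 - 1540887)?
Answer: -10308487331812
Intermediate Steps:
Q = -8746572 (Q = 2*(-2508008 - 1865278) = 2*(-4373286) = -8746572)
(Q + 4944920)*(4252468 - 1540887) = (-8746572 + 4944920)*(4252468 - 1540887) = -3801652*2711581 = -10308487331812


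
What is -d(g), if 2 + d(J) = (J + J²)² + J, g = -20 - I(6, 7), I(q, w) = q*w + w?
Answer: -22014793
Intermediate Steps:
I(q, w) = w + q*w
g = -69 (g = -20 - 7*(1 + 6) = -20 - 7*7 = -20 - 1*49 = -20 - 49 = -69)
d(J) = -2 + J + (J + J²)² (d(J) = -2 + ((J + J²)² + J) = -2 + (J + (J + J²)²) = -2 + J + (J + J²)²)
-d(g) = -(-2 - 69 + (-69)²*(1 - 69)²) = -(-2 - 69 + 4761*(-68)²) = -(-2 - 69 + 4761*4624) = -(-2 - 69 + 22014864) = -1*22014793 = -22014793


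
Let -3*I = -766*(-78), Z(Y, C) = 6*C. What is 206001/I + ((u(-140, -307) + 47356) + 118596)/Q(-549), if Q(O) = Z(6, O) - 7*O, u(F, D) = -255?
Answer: 3186926903/10933884 ≈ 291.47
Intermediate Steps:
I = -19916 (I = -(-766)*(-78)/3 = -⅓*59748 = -19916)
Q(O) = -O (Q(O) = 6*O - 7*O = -O)
206001/I + ((u(-140, -307) + 47356) + 118596)/Q(-549) = 206001/(-19916) + ((-255 + 47356) + 118596)/((-1*(-549))) = 206001*(-1/19916) + (47101 + 118596)/549 = -206001/19916 + 165697*(1/549) = -206001/19916 + 165697/549 = 3186926903/10933884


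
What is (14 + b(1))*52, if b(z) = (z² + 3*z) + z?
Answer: 988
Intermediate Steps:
b(z) = z² + 4*z
(14 + b(1))*52 = (14 + 1*(4 + 1))*52 = (14 + 1*5)*52 = (14 + 5)*52 = 19*52 = 988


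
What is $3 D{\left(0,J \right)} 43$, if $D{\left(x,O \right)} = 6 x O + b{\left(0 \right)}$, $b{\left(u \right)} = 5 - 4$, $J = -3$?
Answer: $129$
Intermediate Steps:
$b{\left(u \right)} = 1$
$D{\left(x,O \right)} = 1 + 6 O x$ ($D{\left(x,O \right)} = 6 x O + 1 = 6 O x + 1 = 1 + 6 O x$)
$3 D{\left(0,J \right)} 43 = 3 \left(1 + 6 \left(-3\right) 0\right) 43 = 3 \left(1 + 0\right) 43 = 3 \cdot 1 \cdot 43 = 3 \cdot 43 = 129$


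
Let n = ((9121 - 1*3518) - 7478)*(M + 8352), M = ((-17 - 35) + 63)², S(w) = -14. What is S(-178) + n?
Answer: -15886889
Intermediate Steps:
M = 121 (M = (-52 + 63)² = 11² = 121)
n = -15886875 (n = ((9121 - 1*3518) - 7478)*(121 + 8352) = ((9121 - 3518) - 7478)*8473 = (5603 - 7478)*8473 = -1875*8473 = -15886875)
S(-178) + n = -14 - 15886875 = -15886889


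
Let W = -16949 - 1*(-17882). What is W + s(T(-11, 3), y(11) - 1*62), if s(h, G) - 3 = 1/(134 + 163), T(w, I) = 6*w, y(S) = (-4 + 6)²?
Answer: 277993/297 ≈ 936.00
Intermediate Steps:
y(S) = 4 (y(S) = 2² = 4)
s(h, G) = 892/297 (s(h, G) = 3 + 1/(134 + 163) = 3 + 1/297 = 892/297)
W = 933 (W = -16949 + 17882 = 933)
W + s(T(-11, 3), y(11) - 1*62) = 933 + 892/297 = 277993/297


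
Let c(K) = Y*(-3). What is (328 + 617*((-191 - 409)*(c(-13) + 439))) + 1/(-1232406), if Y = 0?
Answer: -200287507597633/1232406 ≈ -1.6252e+8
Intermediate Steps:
c(K) = 0 (c(K) = 0*(-3) = 0)
(328 + 617*((-191 - 409)*(c(-13) + 439))) + 1/(-1232406) = (328 + 617*((-191 - 409)*(0 + 439))) + 1/(-1232406) = (328 + 617*(-600*439)) - 1/1232406 = (328 + 617*(-263400)) - 1/1232406 = (328 - 162517800) - 1/1232406 = -162517472 - 1/1232406 = -200287507597633/1232406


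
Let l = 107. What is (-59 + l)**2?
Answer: 2304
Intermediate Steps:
(-59 + l)**2 = (-59 + 107)**2 = 48**2 = 2304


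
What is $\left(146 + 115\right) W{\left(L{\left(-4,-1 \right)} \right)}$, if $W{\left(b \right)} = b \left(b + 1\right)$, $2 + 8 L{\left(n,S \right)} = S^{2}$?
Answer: $- \frac{1827}{64} \approx -28.547$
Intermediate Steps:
$L{\left(n,S \right)} = - \frac{1}{4} + \frac{S^{2}}{8}$
$W{\left(b \right)} = b \left(1 + b\right)$
$\left(146 + 115\right) W{\left(L{\left(-4,-1 \right)} \right)} = \left(146 + 115\right) \left(- \frac{1}{4} + \frac{\left(-1\right)^{2}}{8}\right) \left(1 - \left(\frac{1}{4} - \frac{\left(-1\right)^{2}}{8}\right)\right) = 261 \left(- \frac{1}{4} + \frac{1}{8} \cdot 1\right) \left(1 + \left(- \frac{1}{4} + \frac{1}{8} \cdot 1\right)\right) = 261 \left(- \frac{1}{4} + \frac{1}{8}\right) \left(1 + \left(- \frac{1}{4} + \frac{1}{8}\right)\right) = 261 \left(- \frac{1 - \frac{1}{8}}{8}\right) = 261 \left(\left(- \frac{1}{8}\right) \frac{7}{8}\right) = 261 \left(- \frac{7}{64}\right) = - \frac{1827}{64}$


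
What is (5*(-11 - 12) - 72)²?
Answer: 34969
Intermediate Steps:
(5*(-11 - 12) - 72)² = (5*(-23) - 72)² = (-115 - 72)² = (-187)² = 34969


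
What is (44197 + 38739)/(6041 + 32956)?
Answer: 11848/5571 ≈ 2.1267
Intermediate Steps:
(44197 + 38739)/(6041 + 32956) = 82936/38997 = 82936*(1/38997) = 11848/5571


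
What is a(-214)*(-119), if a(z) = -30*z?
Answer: -763980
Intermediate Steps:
a(-214)*(-119) = -30*(-214)*(-119) = 6420*(-119) = -763980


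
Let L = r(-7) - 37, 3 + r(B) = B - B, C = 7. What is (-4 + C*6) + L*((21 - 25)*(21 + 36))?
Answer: 9158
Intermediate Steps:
r(B) = -3 (r(B) = -3 + (B - B) = -3 + 0 = -3)
L = -40 (L = -3 - 37 = -40)
(-4 + C*6) + L*((21 - 25)*(21 + 36)) = (-4 + 7*6) - 40*(21 - 25)*(21 + 36) = (-4 + 42) - (-160)*57 = 38 - 40*(-228) = 38 + 9120 = 9158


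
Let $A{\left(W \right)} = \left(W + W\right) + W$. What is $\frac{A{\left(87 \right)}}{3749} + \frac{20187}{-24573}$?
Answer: $- \frac{23089170}{30708059} \approx -0.75189$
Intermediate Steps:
$A{\left(W \right)} = 3 W$ ($A{\left(W \right)} = 2 W + W = 3 W$)
$\frac{A{\left(87 \right)}}{3749} + \frac{20187}{-24573} = \frac{3 \cdot 87}{3749} + \frac{20187}{-24573} = 261 \cdot \frac{1}{3749} + 20187 \left(- \frac{1}{24573}\right) = \frac{261}{3749} - \frac{6729}{8191} = - \frac{23089170}{30708059}$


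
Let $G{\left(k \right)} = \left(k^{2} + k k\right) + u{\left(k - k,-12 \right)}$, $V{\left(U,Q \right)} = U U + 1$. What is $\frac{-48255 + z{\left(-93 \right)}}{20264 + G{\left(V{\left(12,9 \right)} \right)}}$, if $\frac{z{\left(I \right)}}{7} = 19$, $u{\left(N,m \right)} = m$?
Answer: $- \frac{24061}{31151} \approx -0.7724$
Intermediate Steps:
$V{\left(U,Q \right)} = 1 + U^{2}$ ($V{\left(U,Q \right)} = U^{2} + 1 = 1 + U^{2}$)
$z{\left(I \right)} = 133$ ($z{\left(I \right)} = 7 \cdot 19 = 133$)
$G{\left(k \right)} = -12 + 2 k^{2}$ ($G{\left(k \right)} = \left(k^{2} + k k\right) - 12 = \left(k^{2} + k^{2}\right) - 12 = 2 k^{2} - 12 = -12 + 2 k^{2}$)
$\frac{-48255 + z{\left(-93 \right)}}{20264 + G{\left(V{\left(12,9 \right)} \right)}} = \frac{-48255 + 133}{20264 - \left(12 - 2 \left(1 + 12^{2}\right)^{2}\right)} = - \frac{48122}{20264 - \left(12 - 2 \left(1 + 144\right)^{2}\right)} = - \frac{48122}{20264 - \left(12 - 2 \cdot 145^{2}\right)} = - \frac{48122}{20264 + \left(-12 + 2 \cdot 21025\right)} = - \frac{48122}{20264 + \left(-12 + 42050\right)} = - \frac{48122}{20264 + 42038} = - \frac{48122}{62302} = \left(-48122\right) \frac{1}{62302} = - \frac{24061}{31151}$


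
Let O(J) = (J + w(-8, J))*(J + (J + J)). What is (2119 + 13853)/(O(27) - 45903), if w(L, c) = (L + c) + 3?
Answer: -2662/6989 ≈ -0.38088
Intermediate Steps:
w(L, c) = 3 + L + c
O(J) = 3*J*(-5 + 2*J) (O(J) = (J + (3 - 8 + J))*(J + (J + J)) = (J + (-5 + J))*(J + 2*J) = (-5 + 2*J)*(3*J) = 3*J*(-5 + 2*J))
(2119 + 13853)/(O(27) - 45903) = (2119 + 13853)/(3*27*(-5 + 2*27) - 45903) = 15972/(3*27*(-5 + 54) - 45903) = 15972/(3*27*49 - 45903) = 15972/(3969 - 45903) = 15972/(-41934) = 15972*(-1/41934) = -2662/6989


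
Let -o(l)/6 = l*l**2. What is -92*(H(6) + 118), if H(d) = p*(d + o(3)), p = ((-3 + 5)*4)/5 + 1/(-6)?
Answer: 48576/5 ≈ 9715.2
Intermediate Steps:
o(l) = -6*l**3 (o(l) = -6*l*l**2 = -6*l**3)
p = 43/30 (p = (2*4)*(1/5) + 1*(-1/6) = 8*(1/5) - 1/6 = 8/5 - 1/6 = 43/30 ≈ 1.4333)
H(d) = -1161/5 + 43*d/30 (H(d) = 43*(d - 6*3**3)/30 = 43*(d - 6*27)/30 = 43*(d - 162)/30 = 43*(-162 + d)/30 = -1161/5 + 43*d/30)
-92*(H(6) + 118) = -92*((-1161/5 + (43/30)*6) + 118) = -92*((-1161/5 + 43/5) + 118) = -92*(-1118/5 + 118) = -92*(-528/5) = 48576/5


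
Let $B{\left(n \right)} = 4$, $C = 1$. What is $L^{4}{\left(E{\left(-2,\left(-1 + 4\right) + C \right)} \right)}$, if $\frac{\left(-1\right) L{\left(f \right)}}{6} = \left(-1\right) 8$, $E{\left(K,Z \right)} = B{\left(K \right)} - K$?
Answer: $5308416$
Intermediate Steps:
$E{\left(K,Z \right)} = 4 - K$
$L{\left(f \right)} = 48$ ($L{\left(f \right)} = - 6 \left(\left(-1\right) 8\right) = \left(-6\right) \left(-8\right) = 48$)
$L^{4}{\left(E{\left(-2,\left(-1 + 4\right) + C \right)} \right)} = 48^{4} = 5308416$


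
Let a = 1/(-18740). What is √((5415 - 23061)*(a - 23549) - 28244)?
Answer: √36481140576700510/9370 ≈ 20384.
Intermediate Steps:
a = -1/18740 ≈ -5.3362e-5
√((5415 - 23061)*(a - 23549) - 28244) = √((5415 - 23061)*(-1/18740 - 23549) - 28244) = √(-17646*(-441308261/18740) - 28244) = √(3893662786803/9370 - 28244) = √(3893398140523/9370) = √36481140576700510/9370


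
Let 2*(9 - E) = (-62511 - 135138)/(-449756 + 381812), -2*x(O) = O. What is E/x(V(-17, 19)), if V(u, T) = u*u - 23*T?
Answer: 341781/3351904 ≈ 0.10197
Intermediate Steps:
V(u, T) = u² - 23*T
x(O) = -O/2
E = 341781/45296 (E = 9 - (-62511 - 135138)/(2*(-449756 + 381812)) = 9 - (-197649)/(2*(-67944)) = 9 - (-197649)*(-1)/(2*67944) = 9 - ½*65883/22648 = 9 - 65883/45296 = 341781/45296 ≈ 7.5455)
E/x(V(-17, 19)) = 341781/(45296*((-((-17)² - 23*19)/2))) = 341781/(45296*((-(289 - 437)/2))) = 341781/(45296*((-½*(-148)))) = (341781/45296)/74 = (341781/45296)*(1/74) = 341781/3351904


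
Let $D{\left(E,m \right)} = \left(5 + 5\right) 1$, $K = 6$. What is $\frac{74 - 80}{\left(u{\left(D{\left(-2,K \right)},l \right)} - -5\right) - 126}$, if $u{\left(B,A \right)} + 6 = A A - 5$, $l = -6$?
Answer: $\frac{1}{16} \approx 0.0625$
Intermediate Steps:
$D{\left(E,m \right)} = 10$ ($D{\left(E,m \right)} = 10 \cdot 1 = 10$)
$u{\left(B,A \right)} = -11 + A^{2}$ ($u{\left(B,A \right)} = -6 + \left(A A - 5\right) = -6 + \left(A^{2} - 5\right) = -6 + \left(-5 + A^{2}\right) = -11 + A^{2}$)
$\frac{74 - 80}{\left(u{\left(D{\left(-2,K \right)},l \right)} - -5\right) - 126} = \frac{74 - 80}{\left(\left(-11 + \left(-6\right)^{2}\right) - -5\right) - 126} = - \frac{6}{\left(\left(-11 + 36\right) + 5\right) - 126} = - \frac{6}{\left(25 + 5\right) - 126} = - \frac{6}{30 - 126} = - \frac{6}{-96} = \left(-6\right) \left(- \frac{1}{96}\right) = \frac{1}{16}$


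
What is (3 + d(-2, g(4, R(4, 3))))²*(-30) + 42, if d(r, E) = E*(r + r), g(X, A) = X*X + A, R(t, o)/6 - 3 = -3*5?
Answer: -1545828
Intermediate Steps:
R(t, o) = -72 (R(t, o) = 18 + 6*(-3*5) = 18 + 6*(-15) = 18 - 90 = -72)
g(X, A) = A + X² (g(X, A) = X² + A = A + X²)
d(r, E) = 2*E*r (d(r, E) = E*(2*r) = 2*E*r)
(3 + d(-2, g(4, R(4, 3))))²*(-30) + 42 = (3 + 2*(-72 + 4²)*(-2))²*(-30) + 42 = (3 + 2*(-72 + 16)*(-2))²*(-30) + 42 = (3 + 2*(-56)*(-2))²*(-30) + 42 = (3 + 224)²*(-30) + 42 = 227²*(-30) + 42 = 51529*(-30) + 42 = -1545870 + 42 = -1545828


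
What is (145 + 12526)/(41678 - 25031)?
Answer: 12671/16647 ≈ 0.76116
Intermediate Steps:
(145 + 12526)/(41678 - 25031) = 12671/16647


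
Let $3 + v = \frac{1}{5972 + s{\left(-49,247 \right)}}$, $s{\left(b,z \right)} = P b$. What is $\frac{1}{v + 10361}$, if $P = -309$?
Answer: $\frac{21113}{218688455} \approx 9.6544 \cdot 10^{-5}$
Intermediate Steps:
$s{\left(b,z \right)} = - 309 b$
$v = - \frac{63338}{21113}$ ($v = -3 + \frac{1}{5972 - -15141} = -3 + \frac{1}{5972 + 15141} = -3 + \frac{1}{21113} = - \frac{63338}{21113} \approx -3.0$)
$\frac{1}{v + 10361} = \frac{1}{- \frac{63338}{21113} + 10361} = \frac{1}{\frac{218688455}{21113}} = \frac{21113}{218688455}$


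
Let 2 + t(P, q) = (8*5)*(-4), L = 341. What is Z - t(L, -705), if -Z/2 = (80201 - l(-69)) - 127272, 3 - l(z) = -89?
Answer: 94488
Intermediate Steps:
l(z) = 92 (l(z) = 3 - 1*(-89) = 3 + 89 = 92)
t(P, q) = -162 (t(P, q) = -2 + (8*5)*(-4) = -2 + 40*(-4) = -2 - 160 = -162)
Z = 94326 (Z = -2*((80201 - 1*92) - 127272) = -2*((80201 - 92) - 127272) = -2*(80109 - 127272) = -2*(-47163) = 94326)
Z - t(L, -705) = 94326 - 1*(-162) = 94326 + 162 = 94488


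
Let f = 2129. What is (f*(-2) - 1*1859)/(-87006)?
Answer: 2039/29002 ≈ 0.070305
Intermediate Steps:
(f*(-2) - 1*1859)/(-87006) = (2129*(-2) - 1*1859)/(-87006) = (-4258 - 1859)*(-1/87006) = -6117*(-1/87006) = 2039/29002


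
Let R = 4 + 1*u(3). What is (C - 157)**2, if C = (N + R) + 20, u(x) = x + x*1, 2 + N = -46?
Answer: 30625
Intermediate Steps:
N = -48 (N = -2 - 46 = -48)
u(x) = 2*x (u(x) = x + x = 2*x)
R = 10 (R = 4 + 1*(2*3) = 4 + 1*6 = 4 + 6 = 10)
C = -18 (C = (-48 + 10) + 20 = -38 + 20 = -18)
(C - 157)**2 = (-18 - 157)**2 = (-175)**2 = 30625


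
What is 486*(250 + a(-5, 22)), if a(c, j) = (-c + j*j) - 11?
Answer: 353808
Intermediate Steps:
a(c, j) = -11 + j² - c (a(c, j) = (-c + j²) - 11 = (j² - c) - 11 = -11 + j² - c)
486*(250 + a(-5, 22)) = 486*(250 + (-11 + 22² - 1*(-5))) = 486*(250 + (-11 + 484 + 5)) = 486*(250 + 478) = 486*728 = 353808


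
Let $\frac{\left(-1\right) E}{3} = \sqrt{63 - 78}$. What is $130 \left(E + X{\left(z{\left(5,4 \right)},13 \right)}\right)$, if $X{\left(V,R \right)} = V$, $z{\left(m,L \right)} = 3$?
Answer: $390 - 390 i \sqrt{15} \approx 390.0 - 1510.5 i$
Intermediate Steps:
$E = - 3 i \sqrt{15}$ ($E = - 3 \sqrt{63 - 78} = - 3 \sqrt{-15} = - 3 i \sqrt{15} \approx - 11.619 i$)
$130 \left(E + X{\left(z{\left(5,4 \right)},13 \right)}\right) = 130 \left(- 3 i \sqrt{15} + 3\right) = 130 \left(3 - 3 i \sqrt{15}\right) = 390 - 390 i \sqrt{15}$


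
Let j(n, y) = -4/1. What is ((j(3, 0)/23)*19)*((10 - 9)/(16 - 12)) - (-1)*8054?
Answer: 185223/23 ≈ 8053.2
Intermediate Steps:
j(n, y) = -4 (j(n, y) = -4*1 = -4)
((j(3, 0)/23)*19)*((10 - 9)/(16 - 12)) - (-1)*8054 = (-4/23*19)*((10 - 9)/(16 - 12)) - (-1)*8054 = (-4*1/23*19)*(1/4) - 1*(-8054) = (-4/23*19)*(1*(1/4)) + 8054 = -76/23*1/4 + 8054 = -19/23 + 8054 = 185223/23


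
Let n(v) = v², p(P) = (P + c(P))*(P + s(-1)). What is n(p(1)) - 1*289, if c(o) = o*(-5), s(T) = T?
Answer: -289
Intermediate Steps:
c(o) = -5*o
p(P) = -4*P*(-1 + P) (p(P) = (P - 5*P)*(P - 1) = (-4*P)*(-1 + P) = -4*P*(-1 + P))
n(p(1)) - 1*289 = (4*1*(1 - 1*1))² - 1*289 = (4*1*(1 - 1))² - 289 = (4*1*0)² - 289 = 0² - 289 = 0 - 289 = -289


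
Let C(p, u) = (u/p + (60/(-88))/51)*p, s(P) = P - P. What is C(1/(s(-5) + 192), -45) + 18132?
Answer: 1298791291/71808 ≈ 18087.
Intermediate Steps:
s(P) = 0
C(p, u) = p*(-5/374 + u/p) (C(p, u) = (u/p + (60*(-1/88))*(1/51))*p = (u/p - 15/22*1/51)*p = (u/p - 5/374)*p = (-5/374 + u/p)*p = p*(-5/374 + u/p))
C(1/(s(-5) + 192), -45) + 18132 = (-45 - 5/(374*(0 + 192))) + 18132 = (-45 - 5/374/192) + 18132 = (-45 - 5/374*1/192) + 18132 = (-45 - 5/71808) + 18132 = -3231365/71808 + 18132 = 1298791291/71808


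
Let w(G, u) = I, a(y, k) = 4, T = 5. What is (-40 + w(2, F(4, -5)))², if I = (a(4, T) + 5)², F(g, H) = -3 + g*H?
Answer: 1681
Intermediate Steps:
F(g, H) = -3 + H*g
I = 81 (I = (4 + 5)² = 9² = 81)
w(G, u) = 81
(-40 + w(2, F(4, -5)))² = (-40 + 81)² = 41² = 1681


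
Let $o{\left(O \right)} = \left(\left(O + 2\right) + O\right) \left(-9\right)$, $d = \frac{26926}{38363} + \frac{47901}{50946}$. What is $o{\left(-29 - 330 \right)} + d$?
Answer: $\frac{599887131751}{93068638} \approx 6445.6$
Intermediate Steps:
$d = \frac{152828479}{93068638}$ ($d = 26926 \cdot \frac{1}{38363} + 47901 \cdot \frac{1}{50946} = \frac{26926}{38363} + \frac{2281}{2426} = \frac{152828479}{93068638} \approx 1.6421$)
$o{\left(O \right)} = -18 - 18 O$ ($o{\left(O \right)} = \left(\left(2 + O\right) + O\right) \left(-9\right) = \left(2 + 2 O\right) \left(-9\right) = -18 - 18 O$)
$o{\left(-29 - 330 \right)} + d = \left(-18 - 18 \left(-29 - 330\right)\right) + \frac{152828479}{93068638} = \left(-18 - -6462\right) + \frac{152828479}{93068638} = \left(-18 + 6462\right) + \frac{152828479}{93068638} = 6444 + \frac{152828479}{93068638} = \frac{599887131751}{93068638}$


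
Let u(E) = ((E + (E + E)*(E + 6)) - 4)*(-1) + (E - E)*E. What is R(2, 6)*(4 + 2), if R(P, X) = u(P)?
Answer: -180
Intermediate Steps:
u(E) = 4 - E - 2*E*(6 + E) (u(E) = ((E + (2*E)*(6 + E)) - 4)*(-1) + 0*E = ((E + 2*E*(6 + E)) - 4)*(-1) + 0 = (-4 + E + 2*E*(6 + E))*(-1) + 0 = (4 - E - 2*E*(6 + E)) + 0 = 4 - E - 2*E*(6 + E))
R(P, X) = 4 - 13*P - 2*P²
R(2, 6)*(4 + 2) = (4 - 13*2 - 2*2²)*(4 + 2) = (4 - 26 - 2*4)*6 = (4 - 26 - 8)*6 = -30*6 = -180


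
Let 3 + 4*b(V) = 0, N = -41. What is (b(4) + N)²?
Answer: 27889/16 ≈ 1743.1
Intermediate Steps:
b(V) = -¾ (b(V) = -¾ + (¼)*0 = -¾ + 0 = -¾)
(b(4) + N)² = (-¾ - 41)² = (-167/4)² = 27889/16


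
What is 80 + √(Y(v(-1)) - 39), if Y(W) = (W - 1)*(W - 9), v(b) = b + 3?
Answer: 80 + I*√46 ≈ 80.0 + 6.7823*I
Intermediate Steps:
v(b) = 3 + b
Y(W) = (-1 + W)*(-9 + W)
80 + √(Y(v(-1)) - 39) = 80 + √((9 + (3 - 1)² - 10*(3 - 1)) - 39) = 80 + √((9 + 2² - 10*2) - 39) = 80 + √((9 + 4 - 20) - 39) = 80 + √(-7 - 39) = 80 + √(-46) = 80 + I*√46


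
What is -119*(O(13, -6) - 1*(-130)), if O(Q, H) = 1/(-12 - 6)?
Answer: -278341/18 ≈ -15463.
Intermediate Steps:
O(Q, H) = -1/18 (O(Q, H) = 1/(-18) = -1/18)
-119*(O(13, -6) - 1*(-130)) = -119*(-1/18 - 1*(-130)) = -119*(-1/18 + 130) = -119*2339/18 = -278341/18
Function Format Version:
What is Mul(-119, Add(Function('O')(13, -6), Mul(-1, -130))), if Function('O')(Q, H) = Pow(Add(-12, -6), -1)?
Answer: Rational(-278341, 18) ≈ -15463.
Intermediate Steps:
Function('O')(Q, H) = Rational(-1, 18) (Function('O')(Q, H) = Pow(-18, -1) = Rational(-1, 18))
Mul(-119, Add(Function('O')(13, -6), Mul(-1, -130))) = Mul(-119, Add(Rational(-1, 18), Mul(-1, -130))) = Mul(-119, Add(Rational(-1, 18), 130)) = Mul(-119, Rational(2339, 18)) = Rational(-278341, 18)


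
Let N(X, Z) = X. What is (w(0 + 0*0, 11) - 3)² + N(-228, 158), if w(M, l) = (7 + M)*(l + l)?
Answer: 22573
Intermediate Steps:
w(M, l) = 2*l*(7 + M) (w(M, l) = (7 + M)*(2*l) = 2*l*(7 + M))
(w(0 + 0*0, 11) - 3)² + N(-228, 158) = (2*11*(7 + (0 + 0*0)) - 3)² - 228 = (2*11*(7 + (0 + 0)) - 3)² - 228 = (2*11*(7 + 0) - 3)² - 228 = (2*11*7 - 3)² - 228 = (154 - 3)² - 228 = 151² - 228 = 22801 - 228 = 22573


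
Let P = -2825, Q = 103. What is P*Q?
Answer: -290975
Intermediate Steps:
P*Q = -2825*103 = -290975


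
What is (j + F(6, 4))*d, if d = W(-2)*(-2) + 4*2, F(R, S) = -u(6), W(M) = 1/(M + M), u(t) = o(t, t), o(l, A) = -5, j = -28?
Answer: -391/2 ≈ -195.50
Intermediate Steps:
u(t) = -5
W(M) = 1/(2*M)
F(R, S) = 5 (F(R, S) = -1*(-5) = 5)
d = 17/2 (d = ((½)/(-2))*(-2) + 4*2 = ((½)*(-½))*(-2) + 8 = -¼*(-2) + 8 = ½ + 8 = 17/2 ≈ 8.5000)
(j + F(6, 4))*d = (-28 + 5)*(17/2) = -23*17/2 = -391/2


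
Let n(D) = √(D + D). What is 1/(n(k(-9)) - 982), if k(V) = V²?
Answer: -491/482081 - 9*√2/964162 ≈ -0.0010317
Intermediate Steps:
n(D) = √2*√D (n(D) = √(2*D) = √2*√D)
1/(n(k(-9)) - 982) = 1/(√2*√((-9)²) - 982) = 1/(√2*√81 - 982) = 1/(√2*9 - 982) = 1/(9*√2 - 982) = 1/(-982 + 9*√2)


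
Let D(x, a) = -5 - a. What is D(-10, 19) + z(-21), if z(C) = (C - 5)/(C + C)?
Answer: -491/21 ≈ -23.381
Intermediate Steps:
z(C) = (-5 + C)/(2*C) (z(C) = (-5 + C)/((2*C)) = (-5 + C)*(1/(2*C)) = (-5 + C)/(2*C))
D(-10, 19) + z(-21) = (-5 - 1*19) + (½)*(-5 - 21)/(-21) = (-5 - 19) + (½)*(-1/21)*(-26) = -24 + 13/21 = -491/21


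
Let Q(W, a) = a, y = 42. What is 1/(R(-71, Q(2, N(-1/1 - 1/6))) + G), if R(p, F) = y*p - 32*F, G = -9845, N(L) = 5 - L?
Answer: -3/39073 ≈ -7.6779e-5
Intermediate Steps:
R(p, F) = -32*F + 42*p (R(p, F) = 42*p - 32*F = -32*F + 42*p)
1/(R(-71, Q(2, N(-1/1 - 1/6))) + G) = 1/((-32*(5 - (-1/1 - 1/6)) + 42*(-71)) - 9845) = 1/((-32*(5 - (-1*1 - 1*1/6)) - 2982) - 9845) = 1/((-32*(5 - (-1 - 1/6)) - 2982) - 9845) = 1/((-32*(5 - 1*(-7/6)) - 2982) - 9845) = 1/((-32*(5 + 7/6) - 2982) - 9845) = 1/((-32*37/6 - 2982) - 9845) = 1/((-592/3 - 2982) - 9845) = 1/(-9538/3 - 9845) = 1/(-39073/3) = -3/39073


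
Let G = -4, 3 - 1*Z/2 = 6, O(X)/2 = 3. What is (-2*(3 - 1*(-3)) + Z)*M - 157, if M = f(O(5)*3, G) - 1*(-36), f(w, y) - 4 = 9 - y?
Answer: -1111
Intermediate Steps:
O(X) = 6 (O(X) = 2*3 = 6)
Z = -6 (Z = 6 - 2*6 = 6 - 12 = -6)
f(w, y) = 13 - y (f(w, y) = 4 + (9 - y) = 13 - y)
M = 53 (M = (13 - 1*(-4)) - 1*(-36) = (13 + 4) + 36 = 17 + 36 = 53)
(-2*(3 - 1*(-3)) + Z)*M - 157 = (-2*(3 - 1*(-3)) - 6)*53 - 157 = (-2*(3 + 3) - 6)*53 - 157 = (-2*6 - 6)*53 - 157 = (-12 - 6)*53 - 157 = -18*53 - 157 = -954 - 157 = -1111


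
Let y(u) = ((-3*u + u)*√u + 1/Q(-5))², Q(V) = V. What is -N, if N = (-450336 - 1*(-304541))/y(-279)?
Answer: 3644875/(1 - 8370*I*√31)² ≈ -0.0016783 + 7.2027e-8*I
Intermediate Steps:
y(u) = (-⅕ - 2*u^(3/2))² (y(u) = ((-3*u + u)*√u + 1/(-5))² = ((-2*u)*√u - ⅕)² = (-2*u^(3/2) - ⅕)² = (-⅕ - 2*u^(3/2))²)
N = -3644875/(1 - 8370*I*√31)² (N = (-450336 - 1*(-304541))/(((1 + 10*(-279)^(3/2))²/25)) = (-450336 + 304541)/(((1 + 10*(-837*I*√31))²/25)) = -145795*25/(1 - 8370*I*√31)² = -3644875/(1 - 8370*I*√31)² ≈ 0.0016783 - 7.2027e-8*I)
-N = -(-3644875)/(1 - 8370*I*√31)² = 3644875/(1 - 8370*I*√31)²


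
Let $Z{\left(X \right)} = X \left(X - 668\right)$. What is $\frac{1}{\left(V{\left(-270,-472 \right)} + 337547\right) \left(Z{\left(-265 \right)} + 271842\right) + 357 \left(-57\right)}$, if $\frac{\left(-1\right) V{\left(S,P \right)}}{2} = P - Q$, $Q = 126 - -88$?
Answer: $\frac{1}{175928426604} \approx 5.6841 \cdot 10^{-12}$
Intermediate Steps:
$Z{\left(X \right)} = X \left(-668 + X\right)$
$Q = 214$ ($Q = 126 + 88 = 214$)
$V{\left(S,P \right)} = 428 - 2 P$ ($V{\left(S,P \right)} = - 2 \left(P - 214\right) = - 2 \left(-214 + P\right) = 428 - 2 P$)
$\frac{1}{\left(V{\left(-270,-472 \right)} + 337547\right) \left(Z{\left(-265 \right)} + 271842\right) + 357 \left(-57\right)} = \frac{1}{\left(\left(428 - -944\right) + 337547\right) \left(- 265 \left(-668 - 265\right) + 271842\right) + 357 \left(-57\right)} = \frac{1}{\left(\left(428 + 944\right) + 337547\right) \left(\left(-265\right) \left(-933\right) + 271842\right) - 20349} = \frac{1}{\left(1372 + 337547\right) \left(247245 + 271842\right) - 20349} = \frac{1}{338919 \cdot 519087 - 20349} = \frac{1}{175928446953 - 20349} = \frac{1}{175928426604}$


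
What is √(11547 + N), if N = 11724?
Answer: √23271 ≈ 152.55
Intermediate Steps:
√(11547 + N) = √(11547 + 11724) = √23271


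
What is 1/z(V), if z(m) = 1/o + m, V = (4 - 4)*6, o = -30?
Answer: -30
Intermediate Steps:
V = 0 (V = 0*6 = 0)
z(m) = -1/30 + m (z(m) = 1/(-30) + m = -1/30 + m)
1/z(V) = 1/(-1/30 + 0) = 1/(-1/30) = -30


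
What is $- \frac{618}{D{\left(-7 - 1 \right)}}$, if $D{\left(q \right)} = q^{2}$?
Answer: $- \frac{309}{32} \approx -9.6563$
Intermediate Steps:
$- \frac{618}{D{\left(-7 - 1 \right)}} = - \frac{618}{\left(-7 - 1\right)^{2}} = - \frac{618}{\left(-8\right)^{2}} = - \frac{618}{64} = \left(-618\right) \frac{1}{64} = - \frac{309}{32}$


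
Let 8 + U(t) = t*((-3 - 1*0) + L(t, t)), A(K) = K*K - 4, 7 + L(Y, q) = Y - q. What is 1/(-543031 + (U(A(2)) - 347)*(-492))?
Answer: -1/368371 ≈ -2.7147e-6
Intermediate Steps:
L(Y, q) = -7 + Y - q (L(Y, q) = -7 + (Y - q) = -7 + Y - q)
A(K) = -4 + K**2 (A(K) = K**2 - 4 = -4 + K**2)
U(t) = -8 - 10*t (U(t) = -8 + t*((-3 - 1*0) + (-7 + t - t)) = -8 + t*((-3 + 0) - 7) = -8 + t*(-3 - 7) = -8 + t*(-10) = -8 - 10*t)
1/(-543031 + (U(A(2)) - 347)*(-492)) = 1/(-543031 + ((-8 - 10*(-4 + 2**2)) - 347)*(-492)) = 1/(-543031 + ((-8 - 10*(-4 + 4)) - 347)*(-492)) = 1/(-543031 + ((-8 - 10*0) - 347)*(-492)) = 1/(-543031 + ((-8 + 0) - 347)*(-492)) = 1/(-543031 + (-8 - 347)*(-492)) = 1/(-543031 - 355*(-492)) = 1/(-543031 + 174660) = 1/(-368371) = -1/368371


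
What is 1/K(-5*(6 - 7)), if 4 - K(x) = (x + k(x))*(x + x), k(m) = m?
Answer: -1/96 ≈ -0.010417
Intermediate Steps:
K(x) = 4 - 4*x² (K(x) = 4 - (x + x)*(x + x) = 4 - 2*x*2*x = 4 - 4*x²)
1/K(-5*(6 - 7)) = 1/(4 - 4*25*(6 - 7)²) = 1/(4 - 4*(-5*(-1))²) = 1/(4 - 4*5²) = 1/(4 - 4*25) = 1/(4 - 100) = 1/(-96) = -1/96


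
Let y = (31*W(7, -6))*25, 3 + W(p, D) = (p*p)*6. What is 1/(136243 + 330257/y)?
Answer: 225525/30726532832 ≈ 7.3397e-6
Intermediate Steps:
W(p, D) = -3 + 6*p² (W(p, D) = -3 + (p*p)*6 = -3 + p²*6 = -3 + 6*p²)
y = 225525 (y = (31*(-3 + 6*7²))*25 = (31*(-3 + 6*49))*25 = (31*(-3 + 294))*25 = (31*291)*25 = 9021*25 = 225525)
1/(136243 + 330257/y) = 1/(136243 + 330257/225525) = 1/(30726532832/225525) = 225525/30726532832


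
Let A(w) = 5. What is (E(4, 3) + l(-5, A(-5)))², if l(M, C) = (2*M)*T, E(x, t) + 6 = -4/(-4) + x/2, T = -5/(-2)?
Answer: 784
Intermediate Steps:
T = 5/2 (T = -5*(-1)/2 = -1*(-5/2) = 5/2 ≈ 2.5000)
E(x, t) = -5 + x/2 (E(x, t) = -6 + (-4/(-4) + x/2) = -6 + (-4*(-¼) + x*(½)) = -6 + (1 + x/2) = -5 + x/2)
l(M, C) = 5*M (l(M, C) = (2*M)*(5/2) = 5*M)
(E(4, 3) + l(-5, A(-5)))² = ((-5 + (½)*4) + 5*(-5))² = ((-5 + 2) - 25)² = (-3 - 25)² = (-28)² = 784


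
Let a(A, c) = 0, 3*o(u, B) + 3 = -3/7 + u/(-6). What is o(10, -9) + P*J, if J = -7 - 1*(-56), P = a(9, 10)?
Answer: -107/63 ≈ -1.6984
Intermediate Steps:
o(u, B) = -8/7 - u/18 (o(u, B) = -1 + (-3/7 + u/(-6))/3 = -1 + (-3*⅐ + u*(-⅙))/3 = -1 + (-3/7 - u/6)/3 = -1 + (-⅐ - u/18) = -8/7 - u/18)
P = 0
J = 49 (J = -7 + 56 = 49)
o(10, -9) + P*J = (-8/7 - 1/18*10) + 0*49 = (-8/7 - 5/9) + 0 = -107/63 + 0 = -107/63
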